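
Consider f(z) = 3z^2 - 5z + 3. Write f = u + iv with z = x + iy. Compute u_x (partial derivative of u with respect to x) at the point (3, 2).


Step 1: f(z) = 3(x+iy)^2 - 5(x+iy) + 3
Step 2: u = 3(x^2 - y^2) - 5x + 3
Step 3: u_x = 6x - 5
Step 4: At (3, 2): u_x = 18 - 5 = 13

13


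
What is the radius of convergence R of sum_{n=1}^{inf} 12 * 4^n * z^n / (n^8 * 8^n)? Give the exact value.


Step 1: General term a_n = 12 * 4^n / (n^8 * 8^n)
Step 2: By the root test, |a_n|^(1/n) = 12^(1/n) * 4 / (n^(8/n) * 8) -> 4/8 as n -> infinity (since 12^(1/n) -> 1 and n^(8/n) -> 1)
Step 3: R = 1/lim|a_n|^(1/n) = 8/4 = 2

2


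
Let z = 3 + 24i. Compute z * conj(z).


Step 1: conj(z) = 3 - 24i
Step 2: z * conj(z) = 3^2 + 24^2
Step 3: = 9 + 576 = 585

585


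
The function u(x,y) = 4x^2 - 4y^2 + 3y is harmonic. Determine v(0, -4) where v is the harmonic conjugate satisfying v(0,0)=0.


Step 1: v_x = -u_y = 8y - 3
Step 2: v_y = u_x = 8x + 0
Step 3: v = 8xy - 3x + C
Step 4: v(0,0) = 0 => C = 0
Step 5: v(0, -4) = 0

0


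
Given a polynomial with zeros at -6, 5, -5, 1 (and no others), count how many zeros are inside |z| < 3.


Step 1: Check each root:
  z = -6: |-6| = 6 >= 3
  z = 5: |5| = 5 >= 3
  z = -5: |-5| = 5 >= 3
  z = 1: |1| = 1 < 3
Step 2: Count = 1

1


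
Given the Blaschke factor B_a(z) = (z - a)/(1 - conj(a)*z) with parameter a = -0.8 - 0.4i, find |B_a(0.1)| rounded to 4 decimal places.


Step 1: Numerator z0 - a = 0.1 - (-0.8 - 0.4i) = 0.9 + 0.4i
Step 2: Denominator 1 - conj(a)*z0 = 1 - (-0.8 + 0.4i)*0.1 = 1.08 - 0.04i
Step 3: |z0 - a|^2 = 0.9^2 + 0.4^2 = 0.97; |1 - conj(a)*z0|^2 = 1.08^2 + (-0.04)^2 = 1.168
Step 4: |B_a(0.1)| = sqrt(0.97 / 1.168) = sqrt(0.830479)
Step 5: = 0.9113

0.9113


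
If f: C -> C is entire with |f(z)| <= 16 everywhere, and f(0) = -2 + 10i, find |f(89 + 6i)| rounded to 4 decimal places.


Step 1: By Liouville's theorem, a bounded entire function is constant.
Step 2: f(z) = f(0) = -2 + 10i for all z.
Step 3: |f(w)| = |-2 + 10i| = sqrt(4 + 100)
Step 4: = 10.198

10.198


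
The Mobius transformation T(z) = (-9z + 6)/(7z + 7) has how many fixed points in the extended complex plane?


Step 1: Fixed points satisfy T(z) = z
Step 2: 7z^2 + 16z - 6 = 0
Step 3: Discriminant = 16^2 - 4*7*(-6) = 424
Step 4: Number of fixed points = 2

2


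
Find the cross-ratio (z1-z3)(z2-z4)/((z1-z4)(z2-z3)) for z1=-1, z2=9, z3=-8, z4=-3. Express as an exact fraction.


Step 1: (z1-z3)(z2-z4) = 7 * 12 = 84
Step 2: (z1-z4)(z2-z3) = 2 * 17 = 34
Step 3: Cross-ratio = 84/34 = 42/17

42/17


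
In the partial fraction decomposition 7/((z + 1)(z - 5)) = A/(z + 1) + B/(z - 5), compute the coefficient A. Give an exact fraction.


Step 1: Multiply both sides by (z + 1) and set z = -1
Step 2: A = 7 / (-1 - 5)
Step 3: A = 7 / (-6)
Step 4: A = -7/6

-7/6


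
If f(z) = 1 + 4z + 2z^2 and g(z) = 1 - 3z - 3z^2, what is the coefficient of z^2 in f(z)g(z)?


Step 1: z^2 term in f*g comes from: (1)*(-3z^2) + (4z)*(-3z) + (2z^2)*(1)
Step 2: = -3 - 12 + 2
Step 3: = -13

-13


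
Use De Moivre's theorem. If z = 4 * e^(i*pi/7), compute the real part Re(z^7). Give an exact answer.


Step 1: By De Moivre's theorem, z^7 = 4^7 * e^(i*7*pi/7) = 16384 * (cos(pi) + i*sin(pi))
Step 2: |z|^7 = 4^7 = 16384
Step 3: The angle pi already lies in [0, 2*pi)
Step 4: cos(pi) = -1
Step 5: Re(z^7) = 16384 * (-1) = -16384

-16384


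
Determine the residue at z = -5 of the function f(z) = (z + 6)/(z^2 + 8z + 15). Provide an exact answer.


Step 1: Q(z) = z^2 + 8z + 15 = (z + 5)(z + 3)
Step 2: Q'(z) = 2z + 8
Step 3: Q'(-5) = -2, P(-5) = 1
Step 4: Res = P(-5)/Q'(-5) = 1/(-2) = -1/2

-1/2


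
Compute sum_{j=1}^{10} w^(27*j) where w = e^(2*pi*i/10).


Step 1: The sum sum_{j=1}^{n} w^(k*j) equals n if n | k, else 0.
Step 2: Here n = 10, k = 27
Step 3: Does n divide k? 10 | 27 -> False
Step 4: Sum = 0

0


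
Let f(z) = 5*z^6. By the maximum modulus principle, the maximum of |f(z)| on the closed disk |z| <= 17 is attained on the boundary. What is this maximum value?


Step 1: On |z| = 17, |f(z)| = 5 * |z|^6 = 5 * 17^6
Step 2: By maximum modulus principle, maximum is on boundary.
Step 3: Maximum = 5 * 24137569 = 120687845

120687845


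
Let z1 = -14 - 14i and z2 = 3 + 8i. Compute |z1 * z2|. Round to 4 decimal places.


Step 1: |z1| = sqrt((-14)^2 + (-14)^2) = sqrt(392)
Step 2: |z2| = sqrt(3^2 + 8^2) = sqrt(73)
Step 3: |z1*z2| = |z1|*|z2| = sqrt(392) * sqrt(73) = sqrt(392 * 73) = sqrt(28616)
Step 4: = 169.1626

169.1626


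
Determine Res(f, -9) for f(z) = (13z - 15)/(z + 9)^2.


Step 1: Pole of order 2 at z = -9
Step 2: Res = lim d/dz [(z + 9)^2 * f(z)] as z -> -9
Step 3: (z + 9)^2 * f(z) = 13z - 15
Step 4: d/dz[13z - 15] = 13

13


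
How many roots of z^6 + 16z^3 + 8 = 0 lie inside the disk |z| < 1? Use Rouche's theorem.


Step 1: On |z| = 1 the three terms have sizes |z^6| = 1^6 = 1, |16z^3| = 16*1^3 = 16, |8| = 8
Step 2: The dominant term is g(z) = 16z^3; let h(z) = z^6 + 8 so f = g + h
Step 3: On |z| = 1: |g| = 16 and |h| <= 1 + 8 = 9
Step 4: Since 16 > 9, |h| < |g| on |z| = 1, so by Rouche f has the same number of zeros as g inside |z| < 1
Step 5: g(z) = 16z^3 has 3 zeros (at the origin, multiplicity 3) inside |z| < 1. Answer = 3

3


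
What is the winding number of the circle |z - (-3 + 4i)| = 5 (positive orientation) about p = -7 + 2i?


Step 1: Center c = (-3, 4), radius = 5
Step 2: |p - c|^2 = (-4)^2 + (-2)^2 = 20
Step 3: r^2 = 25
Step 4: |p-c| < r so winding number = 1

1


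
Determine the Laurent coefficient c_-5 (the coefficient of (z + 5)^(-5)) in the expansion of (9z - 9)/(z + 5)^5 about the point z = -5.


Step 1: Write the numerator in powers of (z + 5): 9z - 9 = 9(z + 5) + (9*(-5) - 9) = 9(z + 5) - 54
Step 2: Divide by (z + 5)^5: f(z) = -54(z + 5)^(-5) + 9(z + 5)^(-4)
Step 3: This finite sum is the Laurent series of f about z = -5.
Step 4: Coefficient of (z + 5)^(-5) = 9*(-5) - 9 = -54

-54


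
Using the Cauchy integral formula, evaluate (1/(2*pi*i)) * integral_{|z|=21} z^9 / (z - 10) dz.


Step 1: f(z) = z^9, a = 10 is inside |z| = 21
Step 2: By Cauchy integral formula: (1/(2pi*i)) * integral = f(a)
Step 3: f(10) = 10^9 = 1000000000

1000000000


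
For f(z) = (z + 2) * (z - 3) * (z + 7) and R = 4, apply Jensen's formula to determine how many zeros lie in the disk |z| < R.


Jensen's formula: (1/2pi)*integral log|f(Re^it)|dt = log|f(0)| + sum_{|a_k|<R} log(R/|a_k|)
Step 1: f(0) = 2 * (-3) * 7 = -42
Step 2: log|f(0)| = log|-2| + log|3| + log|-7| = 3.7377
Step 3: Zeros inside |z| < 4: -2, 3
Step 4: Jensen sum = log(4/2) + log(4/3) = 0.9808
Step 5: n(R) = number of terms in the Jensen sum = count of zeros inside |z| < 4 = 2

2


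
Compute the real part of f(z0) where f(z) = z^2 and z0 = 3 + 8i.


Step 1: z0 = 3 + 8i
Step 2: z0^2 = 3^2 - 8^2 + 48i
Step 3: real part = 9 - 64 = -55

-55


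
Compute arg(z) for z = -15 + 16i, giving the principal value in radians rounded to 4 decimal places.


Step 1: z = -15 + 16i
Step 2: arg(z) = atan2(16, -15)
Step 3: arg(z) = 2.3239

2.3239


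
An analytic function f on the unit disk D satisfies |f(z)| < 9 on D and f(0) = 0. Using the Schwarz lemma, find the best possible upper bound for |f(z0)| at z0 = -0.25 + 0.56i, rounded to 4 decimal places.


Step 1: g = f/9 maps D -> D with g(0) = 0, so by the Schwarz lemma |g(z)| <= |z|, i.e. |f(z)| <= 9|z|; this is sharp (f(z) = 9z).
Step 2: |z0|^2 = (-0.25)^2 + 0.56^2 = 0.3761
Step 3: |z0| = sqrt(0.3761) = 0.61327
Step 4: Best bound = 9 * |z0| = 9 * 0.61327 = 5.5194

5.5194


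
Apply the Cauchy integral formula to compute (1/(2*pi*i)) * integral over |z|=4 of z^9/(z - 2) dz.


Step 1: f(z) = z^9, a = 2 is inside |z| = 4
Step 2: By Cauchy integral formula: (1/(2pi*i)) * integral = f(a)
Step 3: f(2) = 2^9 = 512

512


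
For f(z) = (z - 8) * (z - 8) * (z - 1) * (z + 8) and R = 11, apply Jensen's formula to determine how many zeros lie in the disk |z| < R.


Jensen's formula: (1/2pi)*integral log|f(Re^it)|dt = log|f(0)| + sum_{|a_k|<R} log(R/|a_k|)
Step 1: f(0) = (-8) * (-8) * (-1) * 8 = -512
Step 2: log|f(0)| = log|8| + log|8| + log|1| + log|-8| = 6.2383
Step 3: Zeros inside |z| < 11: 8, 8, 1, -8
Step 4: Jensen sum = log(11/8) + log(11/8) + log(11/1) + log(11/8) = 3.3533
Step 5: n(R) = number of terms in the Jensen sum = count of zeros inside |z| < 11 = 4

4


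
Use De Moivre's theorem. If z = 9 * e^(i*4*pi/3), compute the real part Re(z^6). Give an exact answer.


Step 1: By De Moivre's theorem, z^6 = 9^6 * e^(i*6*4*pi/3) = 531441 * (cos(8*pi) + i*sin(8*pi))
Step 2: |z|^6 = 9^6 = 531441
Step 3: Reduce the angle mod 2*pi: 8*pi - 8*pi = 0
Step 4: cos(0) = 1
Step 5: Re(z^6) = 531441 * 1 = 531441

531441


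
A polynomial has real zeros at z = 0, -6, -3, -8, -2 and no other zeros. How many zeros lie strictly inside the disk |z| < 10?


Step 1: Check each root:
  z = 0: |0| = 0 < 10
  z = -6: |-6| = 6 < 10
  z = -3: |-3| = 3 < 10
  z = -8: |-8| = 8 < 10
  z = -2: |-2| = 2 < 10
Step 2: Count = 5

5


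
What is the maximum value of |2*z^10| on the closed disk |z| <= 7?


Step 1: On |z| = 7, |f(z)| = 2 * |z|^10 = 2 * 7^10
Step 2: By maximum modulus principle, maximum is on boundary.
Step 3: Maximum = 2 * 282475249 = 564950498

564950498


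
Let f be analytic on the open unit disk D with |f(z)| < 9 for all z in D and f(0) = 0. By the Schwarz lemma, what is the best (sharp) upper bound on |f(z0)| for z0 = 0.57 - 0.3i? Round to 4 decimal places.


Step 1: g = f/9 maps D -> D with g(0) = 0, so by the Schwarz lemma |g(z)| <= |z|, i.e. |f(z)| <= 9|z|; this is sharp (f(z) = 9z).
Step 2: |z0|^2 = 0.57^2 + (-0.3)^2 = 0.4149
Step 3: |z0| = sqrt(0.4149) = 0.644127
Step 4: Best bound = 9 * |z0| = 9 * 0.644127 = 5.7971

5.7971


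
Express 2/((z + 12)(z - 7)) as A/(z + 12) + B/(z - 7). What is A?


Step 1: Multiply both sides by (z + 12) and set z = -12
Step 2: A = 2 / (-12 - 7)
Step 3: A = 2 / (-19)
Step 4: A = -2/19

-2/19


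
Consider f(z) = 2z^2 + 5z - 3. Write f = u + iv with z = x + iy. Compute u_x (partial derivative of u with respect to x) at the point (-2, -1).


Step 1: f(z) = 2(x+iy)^2 + 5(x+iy) - 3
Step 2: u = 2(x^2 - y^2) + 5x - 3
Step 3: u_x = 4x + 5
Step 4: At (-2, -1): u_x = -8 + 5 = -3

-3


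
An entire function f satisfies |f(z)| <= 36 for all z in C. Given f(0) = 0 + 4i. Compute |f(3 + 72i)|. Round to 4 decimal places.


Step 1: By Liouville's theorem, a bounded entire function is constant.
Step 2: f(z) = f(0) = 0 + 4i for all z.
Step 3: |f(w)| = |0 + 4i| = sqrt(0 + 16)
Step 4: = 4.0

4.0


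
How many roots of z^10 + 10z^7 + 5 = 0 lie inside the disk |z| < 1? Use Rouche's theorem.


Step 1: On |z| = 1 the three terms have sizes |z^10| = 1^10 = 1, |10z^7| = 10*1^7 = 10, |5| = 5
Step 2: The dominant term is g(z) = 10z^7; let h(z) = z^10 + 5 so f = g + h
Step 3: On |z| = 1: |g| = 10 and |h| <= 1 + 5 = 6
Step 4: Since 10 > 6, |h| < |g| on |z| = 1, so by Rouche f has the same number of zeros as g inside |z| < 1
Step 5: g(z) = 10z^7 has 7 zeros (at the origin, multiplicity 7) inside |z| < 1. Answer = 7

7


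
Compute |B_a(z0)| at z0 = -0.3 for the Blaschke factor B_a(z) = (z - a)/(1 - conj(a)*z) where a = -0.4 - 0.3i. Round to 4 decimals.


Step 1: Numerator z0 - a = -0.3 - (-0.4 - 0.3i) = 0.1 + 0.3i
Step 2: Denominator 1 - conj(a)*z0 = 1 - (-0.4 + 0.3i)*(-0.3) = 0.88 + 0.09i
Step 3: |z0 - a|^2 = 0.1^2 + 0.3^2 = 0.1; |1 - conj(a)*z0|^2 = 0.88^2 + 0.09^2 = 0.7825
Step 4: |B_a(-0.3)| = sqrt(0.1 / 0.7825) = sqrt(0.127796)
Step 5: = 0.3575

0.3575


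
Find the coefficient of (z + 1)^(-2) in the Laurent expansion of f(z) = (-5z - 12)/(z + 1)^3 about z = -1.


Step 1: Write the numerator in powers of (z + 1): -5z - 12 = -5(z + 1) + (-5*(-1) - 12) = -5(z + 1) - 7
Step 2: Divide by (z + 1)^3: f(z) = -7(z + 1)^(-3) - 5(z + 1)^(-2)
Step 3: This finite sum is the Laurent series of f about z = -1.
Step 4: Coefficient of (z + 1)^(-2) = coefficient of (z + 1) in the re-centred numerator = -5

-5


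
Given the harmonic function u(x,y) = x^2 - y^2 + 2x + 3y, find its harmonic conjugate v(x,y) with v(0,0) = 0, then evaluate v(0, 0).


Step 1: v_x = -u_y = 2y - 3
Step 2: v_y = u_x = 2x + 2
Step 3: v = 2xy - 3x + 2y + C
Step 4: v(0,0) = 0 => C = 0
Step 5: v(0, 0) = 0

0


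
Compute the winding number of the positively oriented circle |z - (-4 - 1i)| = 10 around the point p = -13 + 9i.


Step 1: Center c = (-4, -1), radius = 10
Step 2: |p - c|^2 = (-9)^2 + 10^2 = 181
Step 3: r^2 = 100
Step 4: |p-c| > r so winding number = 0

0


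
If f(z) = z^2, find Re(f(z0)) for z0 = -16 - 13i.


Step 1: z0 = -16 - 13i
Step 2: z0^2 = (-16)^2 - (-13)^2 + 416i
Step 3: real part = 256 - 169 = 87

87


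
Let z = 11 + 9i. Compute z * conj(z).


Step 1: conj(z) = 11 - 9i
Step 2: z * conj(z) = 11^2 + 9^2
Step 3: = 121 + 81 = 202

202


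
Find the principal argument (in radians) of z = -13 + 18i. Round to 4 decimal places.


Step 1: z = -13 + 18i
Step 2: arg(z) = atan2(18, -13)
Step 3: arg(z) = 2.1963

2.1963


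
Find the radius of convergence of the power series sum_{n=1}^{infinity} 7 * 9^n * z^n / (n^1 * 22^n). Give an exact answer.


Step 1: General term a_n = 7 * 9^n / (n^1 * 22^n)
Step 2: By the root test, |a_n|^(1/n) = 7^(1/n) * 9 / (n^(1/n) * 22) -> 9/22 as n -> infinity (since 7^(1/n) -> 1 and n^(1/n) -> 1)
Step 3: R = 1/lim|a_n|^(1/n) = 22/9

22/9


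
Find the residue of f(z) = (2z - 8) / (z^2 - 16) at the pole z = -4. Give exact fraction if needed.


Step 1: Q(z) = z^2 - 16 = (z + 4)(z - 4)
Step 2: Q'(z) = 2z
Step 3: Q'(-4) = -8, P(-4) = -16
Step 4: Res = P(-4)/Q'(-4) = -16/(-8) = 2

2


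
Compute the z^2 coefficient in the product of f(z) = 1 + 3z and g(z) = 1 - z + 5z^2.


Step 1: z^2 term in f*g comes from: (1)*(5z^2) + (3z)*(-z) + (0)*(1)
Step 2: = 5 - 3 + 0
Step 3: = 2

2


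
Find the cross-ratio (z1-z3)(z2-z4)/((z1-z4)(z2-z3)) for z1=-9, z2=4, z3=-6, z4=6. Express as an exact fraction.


Step 1: (z1-z3)(z2-z4) = (-3) * (-2) = 6
Step 2: (z1-z4)(z2-z3) = (-15) * 10 = -150
Step 3: Cross-ratio = -6/150 = -1/25

-1/25


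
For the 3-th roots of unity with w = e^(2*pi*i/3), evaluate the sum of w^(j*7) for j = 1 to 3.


Step 1: The sum sum_{j=1}^{n} w^(k*j) equals n if n | k, else 0.
Step 2: Here n = 3, k = 7
Step 3: Does n divide k? 3 | 7 -> False
Step 4: Sum = 0

0


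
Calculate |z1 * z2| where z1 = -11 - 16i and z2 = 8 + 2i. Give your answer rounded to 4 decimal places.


Step 1: |z1| = sqrt((-11)^2 + (-16)^2) = sqrt(377)
Step 2: |z2| = sqrt(8^2 + 2^2) = sqrt(68)
Step 3: |z1*z2| = |z1|*|z2| = sqrt(377) * sqrt(68) = sqrt(377 * 68) = sqrt(25636)
Step 4: = 160.1125

160.1125


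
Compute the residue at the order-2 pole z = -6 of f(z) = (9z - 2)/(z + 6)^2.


Step 1: Pole of order 2 at z = -6
Step 2: Res = lim d/dz [(z + 6)^2 * f(z)] as z -> -6
Step 3: (z + 6)^2 * f(z) = 9z - 2
Step 4: d/dz[9z - 2] = 9

9


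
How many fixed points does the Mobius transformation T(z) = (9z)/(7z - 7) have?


Step 1: Fixed points satisfy T(z) = z
Step 2: 7z^2 - 16z = 0
Step 3: Discriminant = (-16)^2 - 4*7*0 = 256
Step 4: Number of fixed points = 2

2


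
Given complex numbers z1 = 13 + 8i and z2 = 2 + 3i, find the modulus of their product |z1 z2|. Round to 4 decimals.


Step 1: |z1| = sqrt(13^2 + 8^2) = sqrt(233)
Step 2: |z2| = sqrt(2^2 + 3^2) = sqrt(13)
Step 3: |z1*z2| = |z1|*|z2| = sqrt(233) * sqrt(13) = sqrt(233 * 13) = sqrt(3029)
Step 4: = 55.0364

55.0364


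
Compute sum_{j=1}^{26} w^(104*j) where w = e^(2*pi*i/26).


Step 1: The sum sum_{j=1}^{n} w^(k*j) equals n if n | k, else 0.
Step 2: Here n = 26, k = 104
Step 3: Does n divide k? 26 | 104 -> True
Step 4: Sum = 26

26


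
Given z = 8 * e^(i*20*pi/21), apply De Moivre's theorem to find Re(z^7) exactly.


Step 1: By De Moivre's theorem, z^7 = 8^7 * e^(i*7*20*pi/21) = 2097152 * (cos(20*pi/3) + i*sin(20*pi/3))
Step 2: |z|^7 = 8^7 = 2097152
Step 3: Reduce the angle mod 2*pi: 20*pi/3 - 6*pi = 2*pi/3
Step 4: cos(2*pi/3) = -1/2
Step 5: Re(z^7) = 2097152 * (-1/2) = -1048576

-1048576


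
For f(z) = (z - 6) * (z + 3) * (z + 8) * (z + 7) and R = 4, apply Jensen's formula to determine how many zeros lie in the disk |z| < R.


Jensen's formula: (1/2pi)*integral log|f(Re^it)|dt = log|f(0)| + sum_{|a_k|<R} log(R/|a_k|)
Step 1: f(0) = (-6) * 3 * 8 * 7 = -1008
Step 2: log|f(0)| = log|6| + log|-3| + log|-8| + log|-7| = 6.9157
Step 3: Zeros inside |z| < 4: -3
Step 4: Jensen sum = log(4/3) = 0.2877
Step 5: n(R) = number of terms in the Jensen sum = count of zeros inside |z| < 4 = 1

1


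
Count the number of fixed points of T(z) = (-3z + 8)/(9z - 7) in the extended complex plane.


Step 1: Fixed points satisfy T(z) = z
Step 2: 9z^2 - 4z - 8 = 0
Step 3: Discriminant = (-4)^2 - 4*9*(-8) = 304
Step 4: Number of fixed points = 2

2


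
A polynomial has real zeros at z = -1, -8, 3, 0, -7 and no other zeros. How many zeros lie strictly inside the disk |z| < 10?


Step 1: Check each root:
  z = -1: |-1| = 1 < 10
  z = -8: |-8| = 8 < 10
  z = 3: |3| = 3 < 10
  z = 0: |0| = 0 < 10
  z = -7: |-7| = 7 < 10
Step 2: Count = 5

5


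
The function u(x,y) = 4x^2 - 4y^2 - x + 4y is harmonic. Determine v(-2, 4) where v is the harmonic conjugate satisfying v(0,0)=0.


Step 1: v_x = -u_y = 8y - 4
Step 2: v_y = u_x = 8x - 1
Step 3: v = 8xy - 4x - y + C
Step 4: v(0,0) = 0 => C = 0
Step 5: v(-2, 4) = -60

-60


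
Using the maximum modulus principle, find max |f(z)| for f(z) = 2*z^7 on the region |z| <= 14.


Step 1: On |z| = 14, |f(z)| = 2 * |z|^7 = 2 * 14^7
Step 2: By maximum modulus principle, maximum is on boundary.
Step 3: Maximum = 2 * 105413504 = 210827008

210827008


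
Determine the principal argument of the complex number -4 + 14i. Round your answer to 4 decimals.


Step 1: z = -4 + 14i
Step 2: arg(z) = atan2(14, -4)
Step 3: arg(z) = 1.8491

1.8491


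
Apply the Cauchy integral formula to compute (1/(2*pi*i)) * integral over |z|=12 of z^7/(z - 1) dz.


Step 1: f(z) = z^7, a = 1 is inside |z| = 12
Step 2: By Cauchy integral formula: (1/(2pi*i)) * integral = f(a)
Step 3: f(1) = 1^7 = 1

1


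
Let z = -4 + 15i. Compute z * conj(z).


Step 1: conj(z) = -4 - 15i
Step 2: z * conj(z) = (-4)^2 + 15^2
Step 3: = 16 + 225 = 241

241


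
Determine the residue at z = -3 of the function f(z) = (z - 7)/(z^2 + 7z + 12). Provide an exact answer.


Step 1: Q(z) = z^2 + 7z + 12 = (z + 3)(z + 4)
Step 2: Q'(z) = 2z + 7
Step 3: Q'(-3) = 1, P(-3) = -10
Step 4: Res = P(-3)/Q'(-3) = -10/1 = -10

-10


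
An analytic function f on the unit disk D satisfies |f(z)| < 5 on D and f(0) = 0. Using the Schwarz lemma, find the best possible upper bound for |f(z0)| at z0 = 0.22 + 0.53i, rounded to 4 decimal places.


Step 1: g = f/5 maps D -> D with g(0) = 0, so by the Schwarz lemma |g(z)| <= |z|, i.e. |f(z)| <= 5|z|; this is sharp (f(z) = 5z).
Step 2: |z0|^2 = 0.22^2 + 0.53^2 = 0.3293
Step 3: |z0| = sqrt(0.3293) = 0.573847
Step 4: Best bound = 5 * |z0| = 5 * 0.573847 = 2.8692

2.8692


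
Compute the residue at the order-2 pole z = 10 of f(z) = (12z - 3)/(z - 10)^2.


Step 1: Pole of order 2 at z = 10
Step 2: Res = lim d/dz [(z - 10)^2 * f(z)] as z -> 10
Step 3: (z - 10)^2 * f(z) = 12z - 3
Step 4: d/dz[12z - 3] = 12

12


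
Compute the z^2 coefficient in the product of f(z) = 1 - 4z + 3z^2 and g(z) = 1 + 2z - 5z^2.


Step 1: z^2 term in f*g comes from: (1)*(-5z^2) + (-4z)*(2z) + (3z^2)*(1)
Step 2: = -5 - 8 + 3
Step 3: = -10

-10


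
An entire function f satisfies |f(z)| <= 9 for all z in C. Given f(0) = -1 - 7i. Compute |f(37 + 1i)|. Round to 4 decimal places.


Step 1: By Liouville's theorem, a bounded entire function is constant.
Step 2: f(z) = f(0) = -1 - 7i for all z.
Step 3: |f(w)| = |-1 - 7i| = sqrt(1 + 49)
Step 4: = 7.0711

7.0711


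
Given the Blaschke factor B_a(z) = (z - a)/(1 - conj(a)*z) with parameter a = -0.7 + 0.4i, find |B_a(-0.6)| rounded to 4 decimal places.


Step 1: Numerator z0 - a = -0.6 - (-0.7 + 0.4i) = 0.1 - 0.4i
Step 2: Denominator 1 - conj(a)*z0 = 1 - (-0.7 - 0.4i)*(-0.6) = 0.58 - 0.24i
Step 3: |z0 - a|^2 = 0.1^2 + (-0.4)^2 = 0.17; |1 - conj(a)*z0|^2 = 0.58^2 + (-0.24)^2 = 0.394
Step 4: |B_a(-0.6)| = sqrt(0.17 / 0.394) = sqrt(0.431472)
Step 5: = 0.6569

0.6569


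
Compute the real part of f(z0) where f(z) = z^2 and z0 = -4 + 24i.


Step 1: z0 = -4 + 24i
Step 2: z0^2 = (-4)^2 - 24^2 - 192i
Step 3: real part = 16 - 576 = -560

-560


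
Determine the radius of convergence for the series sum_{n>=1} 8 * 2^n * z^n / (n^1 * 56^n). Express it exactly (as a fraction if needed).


Step 1: General term a_n = 8 * 2^n / (n^1 * 56^n)
Step 2: By the root test, |a_n|^(1/n) = 8^(1/n) * 2 / (n^(1/n) * 56) -> 2/56 as n -> infinity (since 8^(1/n) -> 1 and n^(1/n) -> 1)
Step 3: R = 1/lim|a_n|^(1/n) = 56/2 = 28

28


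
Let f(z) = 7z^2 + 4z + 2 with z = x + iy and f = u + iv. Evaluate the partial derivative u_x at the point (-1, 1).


Step 1: f(z) = 7(x+iy)^2 + 4(x+iy) + 2
Step 2: u = 7(x^2 - y^2) + 4x + 2
Step 3: u_x = 14x + 4
Step 4: At (-1, 1): u_x = -14 + 4 = -10

-10


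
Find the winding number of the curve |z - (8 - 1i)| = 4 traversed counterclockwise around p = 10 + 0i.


Step 1: Center c = (8, -1), radius = 4
Step 2: |p - c|^2 = 2^2 + 1^2 = 5
Step 3: r^2 = 16
Step 4: |p-c| < r so winding number = 1

1


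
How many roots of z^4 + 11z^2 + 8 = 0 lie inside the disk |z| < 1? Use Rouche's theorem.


Step 1: On |z| = 1 the three terms have sizes |z^4| = 1^4 = 1, |11z^2| = 11*1^2 = 11, |8| = 8
Step 2: The dominant term is g(z) = 11z^2; let h(z) = z^4 + 8 so f = g + h
Step 3: On |z| = 1: |g| = 11 and |h| <= 1 + 8 = 9
Step 4: Since 11 > 9, |h| < |g| on |z| = 1, so by Rouche f has the same number of zeros as g inside |z| < 1
Step 5: g(z) = 11z^2 has 2 zeros (at the origin, multiplicity 2) inside |z| < 1. Answer = 2

2


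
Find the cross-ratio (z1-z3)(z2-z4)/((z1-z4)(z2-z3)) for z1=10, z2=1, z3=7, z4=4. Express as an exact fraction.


Step 1: (z1-z3)(z2-z4) = 3 * (-3) = -9
Step 2: (z1-z4)(z2-z3) = 6 * (-6) = -36
Step 3: Cross-ratio = 9/36 = 1/4

1/4


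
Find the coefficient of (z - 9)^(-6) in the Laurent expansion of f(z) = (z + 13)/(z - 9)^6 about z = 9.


Step 1: Write the numerator in powers of (z - 9): z + 13 = (z - 9) + (1*9 + 13) = (z - 9) + 22
Step 2: Divide by (z - 9)^6: f(z) = 22(z - 9)^(-6) + (z - 9)^(-5)
Step 3: This finite sum is the Laurent series of f about z = 9.
Step 4: Coefficient of (z - 9)^(-6) = 1*9 + 13 = 22

22


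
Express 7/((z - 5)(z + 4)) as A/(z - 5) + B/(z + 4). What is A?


Step 1: Multiply both sides by (z - 5) and set z = 5
Step 2: A = 7 / (5 + 4)
Step 3: A = 7 / 9
Step 4: A = 7/9

7/9


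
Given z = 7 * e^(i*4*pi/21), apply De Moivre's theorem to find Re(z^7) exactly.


Step 1: By De Moivre's theorem, z^7 = 7^7 * e^(i*7*4*pi/21) = 823543 * (cos(4*pi/3) + i*sin(4*pi/3))
Step 2: |z|^7 = 7^7 = 823543
Step 3: The angle 4*pi/3 already lies in [0, 2*pi)
Step 4: cos(4*pi/3) = -1/2
Step 5: Re(z^7) = 823543 * (-1/2) = -823543/2

-823543/2


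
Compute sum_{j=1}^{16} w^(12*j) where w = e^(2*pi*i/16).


Step 1: The sum sum_{j=1}^{n} w^(k*j) equals n if n | k, else 0.
Step 2: Here n = 16, k = 12
Step 3: Does n divide k? 16 | 12 -> False
Step 4: Sum = 0

0


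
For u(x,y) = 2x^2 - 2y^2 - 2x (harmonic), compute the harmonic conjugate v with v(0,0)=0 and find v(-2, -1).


Step 1: v_x = -u_y = 4y + 0
Step 2: v_y = u_x = 4x - 2
Step 3: v = 4xy - 2y + C
Step 4: v(0,0) = 0 => C = 0
Step 5: v(-2, -1) = 10

10


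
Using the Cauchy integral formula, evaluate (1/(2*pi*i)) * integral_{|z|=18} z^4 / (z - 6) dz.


Step 1: f(z) = z^4, a = 6 is inside |z| = 18
Step 2: By Cauchy integral formula: (1/(2pi*i)) * integral = f(a)
Step 3: f(6) = 6^4 = 1296

1296


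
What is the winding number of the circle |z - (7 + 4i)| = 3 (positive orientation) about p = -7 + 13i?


Step 1: Center c = (7, 4), radius = 3
Step 2: |p - c|^2 = (-14)^2 + 9^2 = 277
Step 3: r^2 = 9
Step 4: |p-c| > r so winding number = 0

0


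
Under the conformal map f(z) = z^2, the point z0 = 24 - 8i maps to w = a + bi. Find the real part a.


Step 1: z0 = 24 - 8i
Step 2: z0^2 = 24^2 - (-8)^2 - 384i
Step 3: real part = 576 - 64 = 512

512


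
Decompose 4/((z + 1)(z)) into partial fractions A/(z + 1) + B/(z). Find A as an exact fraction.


Step 1: Multiply both sides by (z + 1) and set z = -1
Step 2: A = 4 / (-1 - 0)
Step 3: A = 4 / (-1)
Step 4: A = -4

-4


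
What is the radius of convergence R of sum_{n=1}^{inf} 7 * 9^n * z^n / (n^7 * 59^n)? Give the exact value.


Step 1: General term a_n = 7 * 9^n / (n^7 * 59^n)
Step 2: By the root test, |a_n|^(1/n) = 7^(1/n) * 9 / (n^(7/n) * 59) -> 9/59 as n -> infinity (since 7^(1/n) -> 1 and n^(7/n) -> 1)
Step 3: R = 1/lim|a_n|^(1/n) = 59/9

59/9


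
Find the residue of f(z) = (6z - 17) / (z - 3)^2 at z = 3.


Step 1: Pole of order 2 at z = 3
Step 2: Res = lim d/dz [(z - 3)^2 * f(z)] as z -> 3
Step 3: (z - 3)^2 * f(z) = 6z - 17
Step 4: d/dz[6z - 17] = 6

6


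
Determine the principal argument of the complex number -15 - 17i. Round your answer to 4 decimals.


Step 1: z = -15 - 17i
Step 2: arg(z) = atan2(-17, -15)
Step 3: arg(z) = -2.2938

-2.2938


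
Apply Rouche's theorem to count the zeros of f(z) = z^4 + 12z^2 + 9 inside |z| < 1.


Step 1: On |z| = 1 the three terms have sizes |z^4| = 1^4 = 1, |12z^2| = 12*1^2 = 12, |9| = 9
Step 2: The dominant term is g(z) = 12z^2; let h(z) = z^4 + 9 so f = g + h
Step 3: On |z| = 1: |g| = 12 and |h| <= 1 + 9 = 10
Step 4: Since 12 > 10, |h| < |g| on |z| = 1, so by Rouche f has the same number of zeros as g inside |z| < 1
Step 5: g(z) = 12z^2 has 2 zeros (at the origin, multiplicity 2) inside |z| < 1. Answer = 2

2


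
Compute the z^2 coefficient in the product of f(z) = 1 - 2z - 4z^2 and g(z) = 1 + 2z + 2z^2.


Step 1: z^2 term in f*g comes from: (1)*(2z^2) + (-2z)*(2z) + (-4z^2)*(1)
Step 2: = 2 - 4 - 4
Step 3: = -6

-6


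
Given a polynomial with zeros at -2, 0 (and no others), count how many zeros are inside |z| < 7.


Step 1: Check each root:
  z = -2: |-2| = 2 < 7
  z = 0: |0| = 0 < 7
Step 2: Count = 2

2


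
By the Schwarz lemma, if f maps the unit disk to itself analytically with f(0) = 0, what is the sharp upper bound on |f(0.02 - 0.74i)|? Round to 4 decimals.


Step 1: Schwarz lemma: if f: D -> D is analytic with f(0) = 0, then |f(z)| <= |z| for all z in D, and this is sharp (f(z) = z).
Step 2: |z0|^2 = 0.02^2 + (-0.74)^2 = 0.548
Step 3: |z0| = sqrt(0.548) = 0.74027
Step 4: Best bound = |z0| = 0.7403

0.7403


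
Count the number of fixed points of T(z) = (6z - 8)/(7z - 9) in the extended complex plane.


Step 1: Fixed points satisfy T(z) = z
Step 2: 7z^2 - 15z + 8 = 0
Step 3: Discriminant = (-15)^2 - 4*7*8 = 1
Step 4: Number of fixed points = 2

2


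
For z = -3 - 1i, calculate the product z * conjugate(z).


Step 1: conj(z) = -3 + 1i
Step 2: z * conj(z) = (-3)^2 + (-1)^2
Step 3: = 9 + 1 = 10

10


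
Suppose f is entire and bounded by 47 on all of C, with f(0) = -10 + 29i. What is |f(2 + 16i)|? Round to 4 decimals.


Step 1: By Liouville's theorem, a bounded entire function is constant.
Step 2: f(z) = f(0) = -10 + 29i for all z.
Step 3: |f(w)| = |-10 + 29i| = sqrt(100 + 841)
Step 4: = 30.6757

30.6757


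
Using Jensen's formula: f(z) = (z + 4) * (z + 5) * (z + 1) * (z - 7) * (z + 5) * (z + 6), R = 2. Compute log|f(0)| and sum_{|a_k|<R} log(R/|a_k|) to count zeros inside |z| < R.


Jensen's formula: (1/2pi)*integral log|f(Re^it)|dt = log|f(0)| + sum_{|a_k|<R} log(R/|a_k|)
Step 1: f(0) = 4 * 5 * 1 * (-7) * 5 * 6 = -4200
Step 2: log|f(0)| = log|-4| + log|-5| + log|-1| + log|7| + log|-5| + log|-6| = 8.3428
Step 3: Zeros inside |z| < 2: -1
Step 4: Jensen sum = log(2/1) = 0.6931
Step 5: n(R) = number of terms in the Jensen sum = count of zeros inside |z| < 2 = 1

1


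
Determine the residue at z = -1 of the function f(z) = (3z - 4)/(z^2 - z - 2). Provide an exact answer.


Step 1: Q(z) = z^2 - z - 2 = (z + 1)(z - 2)
Step 2: Q'(z) = 2z - 1
Step 3: Q'(-1) = -3, P(-1) = -7
Step 4: Res = P(-1)/Q'(-1) = -7/(-3) = 7/3

7/3


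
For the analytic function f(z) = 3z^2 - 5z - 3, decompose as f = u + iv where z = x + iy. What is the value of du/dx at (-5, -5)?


Step 1: f(z) = 3(x+iy)^2 - 5(x+iy) - 3
Step 2: u = 3(x^2 - y^2) - 5x - 3
Step 3: u_x = 6x - 5
Step 4: At (-5, -5): u_x = -30 - 5 = -35

-35


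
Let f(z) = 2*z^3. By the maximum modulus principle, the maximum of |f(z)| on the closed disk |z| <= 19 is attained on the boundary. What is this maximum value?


Step 1: On |z| = 19, |f(z)| = 2 * |z|^3 = 2 * 19^3
Step 2: By maximum modulus principle, maximum is on boundary.
Step 3: Maximum = 2 * 6859 = 13718

13718


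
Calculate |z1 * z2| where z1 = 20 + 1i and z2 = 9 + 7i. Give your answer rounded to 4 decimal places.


Step 1: |z1| = sqrt(20^2 + 1^2) = sqrt(401)
Step 2: |z2| = sqrt(9^2 + 7^2) = sqrt(130)
Step 3: |z1*z2| = |z1|*|z2| = sqrt(401) * sqrt(130) = sqrt(401 * 130) = sqrt(52130)
Step 4: = 228.32

228.32


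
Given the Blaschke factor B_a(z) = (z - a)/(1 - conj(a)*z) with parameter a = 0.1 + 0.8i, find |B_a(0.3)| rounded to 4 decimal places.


Step 1: Numerator z0 - a = 0.3 - (0.1 + 0.8i) = 0.2 - 0.8i
Step 2: Denominator 1 - conj(a)*z0 = 1 - (0.1 - 0.8i)*0.3 = 0.97 + 0.24i
Step 3: |z0 - a|^2 = 0.2^2 + (-0.8)^2 = 0.68; |1 - conj(a)*z0|^2 = 0.97^2 + 0.24^2 = 0.9985
Step 4: |B_a(0.3)| = sqrt(0.68 / 0.9985) = sqrt(0.681022)
Step 5: = 0.8252

0.8252


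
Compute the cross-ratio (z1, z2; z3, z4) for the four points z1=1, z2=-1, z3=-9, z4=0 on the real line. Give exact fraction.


Step 1: (z1-z3)(z2-z4) = 10 * (-1) = -10
Step 2: (z1-z4)(z2-z3) = 1 * 8 = 8
Step 3: Cross-ratio = -10/8 = -5/4

-5/4


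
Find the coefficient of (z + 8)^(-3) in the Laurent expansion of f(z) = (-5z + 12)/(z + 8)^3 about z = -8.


Step 1: Write the numerator in powers of (z + 8): -5z + 12 = -5(z + 8) + (-5*(-8) + 12) = -5(z + 8) + 52
Step 2: Divide by (z + 8)^3: f(z) = 52(z + 8)^(-3) - 5(z + 8)^(-2)
Step 3: This finite sum is the Laurent series of f about z = -8.
Step 4: Coefficient of (z + 8)^(-3) = -5*(-8) + 12 = 52

52


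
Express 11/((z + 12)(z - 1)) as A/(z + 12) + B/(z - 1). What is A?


Step 1: Multiply both sides by (z + 12) and set z = -12
Step 2: A = 11 / (-12 - 1)
Step 3: A = 11 / (-13)
Step 4: A = -11/13

-11/13


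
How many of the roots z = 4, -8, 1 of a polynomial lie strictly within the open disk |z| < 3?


Step 1: Check each root:
  z = 4: |4| = 4 >= 3
  z = -8: |-8| = 8 >= 3
  z = 1: |1| = 1 < 3
Step 2: Count = 1

1


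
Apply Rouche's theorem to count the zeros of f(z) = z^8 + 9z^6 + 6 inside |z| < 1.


Step 1: On |z| = 1 the three terms have sizes |z^8| = 1^8 = 1, |9z^6| = 9*1^6 = 9, |6| = 6
Step 2: The dominant term is g(z) = 9z^6; let h(z) = z^8 + 6 so f = g + h
Step 3: On |z| = 1: |g| = 9 and |h| <= 1 + 6 = 7
Step 4: Since 9 > 7, |h| < |g| on |z| = 1, so by Rouche f has the same number of zeros as g inside |z| < 1
Step 5: g(z) = 9z^6 has 6 zeros (at the origin, multiplicity 6) inside |z| < 1. Answer = 6

6


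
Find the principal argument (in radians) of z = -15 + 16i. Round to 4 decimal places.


Step 1: z = -15 + 16i
Step 2: arg(z) = atan2(16, -15)
Step 3: arg(z) = 2.3239

2.3239


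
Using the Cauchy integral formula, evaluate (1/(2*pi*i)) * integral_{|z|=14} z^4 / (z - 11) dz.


Step 1: f(z) = z^4, a = 11 is inside |z| = 14
Step 2: By Cauchy integral formula: (1/(2pi*i)) * integral = f(a)
Step 3: f(11) = 11^4 = 14641

14641


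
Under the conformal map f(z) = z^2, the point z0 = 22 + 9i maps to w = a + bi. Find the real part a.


Step 1: z0 = 22 + 9i
Step 2: z0^2 = 22^2 - 9^2 + 396i
Step 3: real part = 484 - 81 = 403

403


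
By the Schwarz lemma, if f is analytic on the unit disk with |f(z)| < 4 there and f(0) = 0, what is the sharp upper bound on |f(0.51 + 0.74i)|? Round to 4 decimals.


Step 1: g = f/4 maps D -> D with g(0) = 0, so by the Schwarz lemma |g(z)| <= |z|, i.e. |f(z)| <= 4|z|; this is sharp (f(z) = 4z).
Step 2: |z0|^2 = 0.51^2 + 0.74^2 = 0.8077
Step 3: |z0| = sqrt(0.8077) = 0.898721
Step 4: Best bound = 4 * |z0| = 4 * 0.898721 = 3.5949

3.5949


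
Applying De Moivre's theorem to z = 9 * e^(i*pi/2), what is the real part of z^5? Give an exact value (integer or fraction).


Step 1: By De Moivre's theorem, z^5 = 9^5 * e^(i*5*pi/2) = 59049 * (cos(5*pi/2) + i*sin(5*pi/2))
Step 2: |z|^5 = 9^5 = 59049
Step 3: Reduce the angle mod 2*pi: 5*pi/2 - 2*pi = pi/2
Step 4: cos(pi/2) = 0
Step 5: Re(z^5) = 59049 * 0 = 0

0


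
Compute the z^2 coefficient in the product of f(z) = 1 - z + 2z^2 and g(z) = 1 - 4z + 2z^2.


Step 1: z^2 term in f*g comes from: (1)*(2z^2) + (-z)*(-4z) + (2z^2)*(1)
Step 2: = 2 + 4 + 2
Step 3: = 8

8


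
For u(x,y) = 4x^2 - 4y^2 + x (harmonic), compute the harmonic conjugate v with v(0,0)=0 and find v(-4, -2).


Step 1: v_x = -u_y = 8y + 0
Step 2: v_y = u_x = 8x + 1
Step 3: v = 8xy + y + C
Step 4: v(0,0) = 0 => C = 0
Step 5: v(-4, -2) = 62

62


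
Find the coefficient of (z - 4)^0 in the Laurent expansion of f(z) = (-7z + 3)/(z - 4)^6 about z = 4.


Step 1: Write the numerator in powers of (z - 4): -7z + 3 = -7(z - 4) + (-7*4 + 3) = -7(z - 4) - 25
Step 2: Divide by (z - 4)^6: f(z) = -25(z - 4)^(-6) - 7(z - 4)^(-5)
Step 3: This finite sum is the Laurent series of f about z = 4.
Step 4: Only the powers -6 and -5 appear, so the coefficient of (z - 4)^0 = 0

0


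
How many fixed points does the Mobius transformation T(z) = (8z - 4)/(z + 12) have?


Step 1: Fixed points satisfy T(z) = z
Step 2: z^2 + 4z + 4 = 0
Step 3: Discriminant = 4^2 - 4*1*4 = 0
Step 4: Number of fixed points = 1

1


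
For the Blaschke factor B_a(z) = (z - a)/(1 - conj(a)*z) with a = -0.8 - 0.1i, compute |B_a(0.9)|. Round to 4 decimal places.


Step 1: Numerator z0 - a = 0.9 - (-0.8 - 0.1i) = 1.7 + 0.1i
Step 2: Denominator 1 - conj(a)*z0 = 1 - (-0.8 + 0.1i)*0.9 = 1.72 - 0.09i
Step 3: |z0 - a|^2 = 1.7^2 + 0.1^2 = 2.9; |1 - conj(a)*z0|^2 = 1.72^2 + (-0.09)^2 = 2.9665
Step 4: |B_a(0.9)| = sqrt(2.9 / 2.9665) = sqrt(0.977583)
Step 5: = 0.9887

0.9887


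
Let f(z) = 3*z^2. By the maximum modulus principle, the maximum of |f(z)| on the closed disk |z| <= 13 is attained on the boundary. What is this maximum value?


Step 1: On |z| = 13, |f(z)| = 3 * |z|^2 = 3 * 13^2
Step 2: By maximum modulus principle, maximum is on boundary.
Step 3: Maximum = 3 * 169 = 507

507


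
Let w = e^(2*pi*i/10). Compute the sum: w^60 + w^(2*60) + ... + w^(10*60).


Step 1: The sum sum_{j=1}^{n} w^(k*j) equals n if n | k, else 0.
Step 2: Here n = 10, k = 60
Step 3: Does n divide k? 10 | 60 -> True
Step 4: Sum = 10

10


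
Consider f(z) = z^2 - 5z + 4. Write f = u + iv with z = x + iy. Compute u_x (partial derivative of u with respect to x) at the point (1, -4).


Step 1: f(z) = (x+iy)^2 - 5(x+iy) + 4
Step 2: u = (x^2 - y^2) - 5x + 4
Step 3: u_x = 2x - 5
Step 4: At (1, -4): u_x = 2 - 5 = -3

-3


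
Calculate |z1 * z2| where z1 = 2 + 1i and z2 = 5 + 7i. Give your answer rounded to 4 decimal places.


Step 1: |z1| = sqrt(2^2 + 1^2) = sqrt(5)
Step 2: |z2| = sqrt(5^2 + 7^2) = sqrt(74)
Step 3: |z1*z2| = |z1|*|z2| = sqrt(5) * sqrt(74) = sqrt(5 * 74) = sqrt(370)
Step 4: = 19.2354

19.2354


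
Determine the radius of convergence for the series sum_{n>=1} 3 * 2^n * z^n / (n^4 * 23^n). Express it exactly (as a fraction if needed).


Step 1: General term a_n = 3 * 2^n / (n^4 * 23^n)
Step 2: By the root test, |a_n|^(1/n) = 3^(1/n) * 2 / (n^(4/n) * 23) -> 2/23 as n -> infinity (since 3^(1/n) -> 1 and n^(4/n) -> 1)
Step 3: R = 1/lim|a_n|^(1/n) = 23/2

23/2


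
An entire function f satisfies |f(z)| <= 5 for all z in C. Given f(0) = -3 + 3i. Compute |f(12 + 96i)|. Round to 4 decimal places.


Step 1: By Liouville's theorem, a bounded entire function is constant.
Step 2: f(z) = f(0) = -3 + 3i for all z.
Step 3: |f(w)| = |-3 + 3i| = sqrt(9 + 9)
Step 4: = 4.2426

4.2426


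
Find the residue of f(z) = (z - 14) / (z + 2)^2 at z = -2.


Step 1: Pole of order 2 at z = -2
Step 2: Res = lim d/dz [(z + 2)^2 * f(z)] as z -> -2
Step 3: (z + 2)^2 * f(z) = z - 14
Step 4: d/dz[z - 14] = 1

1


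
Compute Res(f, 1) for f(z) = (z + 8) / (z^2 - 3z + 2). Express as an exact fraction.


Step 1: Q(z) = z^2 - 3z + 2 = (z - 1)(z - 2)
Step 2: Q'(z) = 2z - 3
Step 3: Q'(1) = -1, P(1) = 9
Step 4: Res = P(1)/Q'(1) = 9/(-1) = -9

-9


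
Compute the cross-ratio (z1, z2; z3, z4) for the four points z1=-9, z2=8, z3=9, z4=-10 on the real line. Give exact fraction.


Step 1: (z1-z3)(z2-z4) = (-18) * 18 = -324
Step 2: (z1-z4)(z2-z3) = 1 * (-1) = -1
Step 3: Cross-ratio = 324/1 = 324

324


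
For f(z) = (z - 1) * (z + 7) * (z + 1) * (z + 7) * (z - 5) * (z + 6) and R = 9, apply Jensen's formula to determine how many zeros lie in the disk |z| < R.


Jensen's formula: (1/2pi)*integral log|f(Re^it)|dt = log|f(0)| + sum_{|a_k|<R} log(R/|a_k|)
Step 1: f(0) = (-1) * 7 * 1 * 7 * (-5) * 6 = 1470
Step 2: log|f(0)| = log|1| + log|-7| + log|-1| + log|-7| + log|5| + log|-6| = 7.293
Step 3: Zeros inside |z| < 9: 1, -7, -1, -7, 5, -6
Step 4: Jensen sum = log(9/1) + log(9/7) + log(9/1) + log(9/7) + log(9/5) + log(9/6) = 5.8903
Step 5: n(R) = number of terms in the Jensen sum = count of zeros inside |z| < 9 = 6

6


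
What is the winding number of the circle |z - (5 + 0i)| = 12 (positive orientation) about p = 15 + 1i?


Step 1: Center c = (5, 0), radius = 12
Step 2: |p - c|^2 = 10^2 + 1^2 = 101
Step 3: r^2 = 144
Step 4: |p-c| < r so winding number = 1

1


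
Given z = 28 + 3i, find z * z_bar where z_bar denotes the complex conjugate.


Step 1: conj(z) = 28 - 3i
Step 2: z * conj(z) = 28^2 + 3^2
Step 3: = 784 + 9 = 793

793


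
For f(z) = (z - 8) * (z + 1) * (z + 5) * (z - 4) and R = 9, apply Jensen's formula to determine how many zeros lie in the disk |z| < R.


Jensen's formula: (1/2pi)*integral log|f(Re^it)|dt = log|f(0)| + sum_{|a_k|<R} log(R/|a_k|)
Step 1: f(0) = (-8) * 1 * 5 * (-4) = 160
Step 2: log|f(0)| = log|8| + log|-1| + log|-5| + log|4| = 5.0752
Step 3: Zeros inside |z| < 9: 8, -1, -5, 4
Step 4: Jensen sum = log(9/8) + log(9/1) + log(9/5) + log(9/4) = 3.7137
Step 5: n(R) = number of terms in the Jensen sum = count of zeros inside |z| < 9 = 4

4


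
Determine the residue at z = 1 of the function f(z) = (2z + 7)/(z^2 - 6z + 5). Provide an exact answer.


Step 1: Q(z) = z^2 - 6z + 5 = (z - 1)(z - 5)
Step 2: Q'(z) = 2z - 6
Step 3: Q'(1) = -4, P(1) = 9
Step 4: Res = P(1)/Q'(1) = 9/(-4) = -9/4

-9/4


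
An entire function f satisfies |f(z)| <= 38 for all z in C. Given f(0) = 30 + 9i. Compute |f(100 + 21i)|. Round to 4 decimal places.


Step 1: By Liouville's theorem, a bounded entire function is constant.
Step 2: f(z) = f(0) = 30 + 9i for all z.
Step 3: |f(w)| = |30 + 9i| = sqrt(900 + 81)
Step 4: = 31.3209

31.3209


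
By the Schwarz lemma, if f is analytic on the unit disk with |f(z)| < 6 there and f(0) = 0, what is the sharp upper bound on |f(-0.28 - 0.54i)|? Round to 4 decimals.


Step 1: g = f/6 maps D -> D with g(0) = 0, so by the Schwarz lemma |g(z)| <= |z|, i.e. |f(z)| <= 6|z|; this is sharp (f(z) = 6z).
Step 2: |z0|^2 = (-0.28)^2 + (-0.54)^2 = 0.37
Step 3: |z0| = sqrt(0.37) = 0.608276
Step 4: Best bound = 6 * |z0| = 6 * 0.608276 = 3.6497

3.6497


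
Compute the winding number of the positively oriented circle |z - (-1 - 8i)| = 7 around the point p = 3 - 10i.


Step 1: Center c = (-1, -8), radius = 7
Step 2: |p - c|^2 = 4^2 + (-2)^2 = 20
Step 3: r^2 = 49
Step 4: |p-c| < r so winding number = 1

1


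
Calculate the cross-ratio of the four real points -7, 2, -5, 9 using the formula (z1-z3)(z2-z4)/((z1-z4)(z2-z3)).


Step 1: (z1-z3)(z2-z4) = (-2) * (-7) = 14
Step 2: (z1-z4)(z2-z3) = (-16) * 7 = -112
Step 3: Cross-ratio = -14/112 = -1/8

-1/8
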